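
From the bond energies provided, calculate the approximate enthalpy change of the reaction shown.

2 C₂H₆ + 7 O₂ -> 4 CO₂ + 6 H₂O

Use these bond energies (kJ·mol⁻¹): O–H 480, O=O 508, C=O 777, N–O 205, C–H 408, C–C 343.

ΔH ≈ −2838 kJ

Bonds broken (reactants):
  C–C: 2 × 343 = 686
  C–H: 12 × 408 = 4896
  O=O: 7 × 508 = 3556
  Σ(broken) = 9138 kJ
Bonds formed (products):
  C=O: 8 × 777 = 6216
  O–H: 12 × 480 = 5760
  Σ(formed) = 11976 kJ
ΔH = Σ(broken) − Σ(formed) = 9138 − 11976 = −2838 kJ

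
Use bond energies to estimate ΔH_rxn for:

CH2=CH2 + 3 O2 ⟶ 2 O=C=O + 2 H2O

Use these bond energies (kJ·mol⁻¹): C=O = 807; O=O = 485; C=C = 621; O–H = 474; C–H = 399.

Bonds broken (reactants):
  C–H: 4 × 399 = 1596
  C=C: 1 × 621 = 621
  O=O: 3 × 485 = 1455
  Σ(broken) = 3672 kJ
Bonds formed (products):
  C=O: 4 × 807 = 3228
  O–H: 4 × 474 = 1896
  Σ(formed) = 5124 kJ
ΔH = Σ(broken) − Σ(formed) = 3672 − 5124 = −1452 kJ

ΔH ≈ −1452 kJ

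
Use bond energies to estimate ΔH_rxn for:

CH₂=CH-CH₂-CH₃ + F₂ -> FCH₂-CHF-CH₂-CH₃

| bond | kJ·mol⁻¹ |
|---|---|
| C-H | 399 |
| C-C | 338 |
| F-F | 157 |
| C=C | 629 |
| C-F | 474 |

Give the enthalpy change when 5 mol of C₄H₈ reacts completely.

ΔH = −2500 kJ

Bonds broken (reactants):
  C-C: 2 × 338 = 676
  C-H: 8 × 399 = 3192
  C=C: 1 × 629 = 629
  F-F: 1 × 157 = 157
  Σ(broken) = 4654 kJ
Bonds formed (products):
  C-C: 3 × 338 = 1014
  C-F: 2 × 474 = 948
  C-H: 8 × 399 = 3192
  Σ(formed) = 5154 kJ
ΔH = Σ(broken) − Σ(formed) = 4654 − 5154 = −500 kJ
For 5× the reaction as written: 5 × (−500) = −2500 kJ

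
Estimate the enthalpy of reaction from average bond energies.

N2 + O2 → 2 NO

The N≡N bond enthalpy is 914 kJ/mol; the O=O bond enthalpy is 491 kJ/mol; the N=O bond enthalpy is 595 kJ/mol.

ΔH ≈ +215 kJ

Bonds broken (reactants):
  N≡N: 1 × 914 = 914
  O=O: 1 × 491 = 491
  Σ(broken) = 1405 kJ
Bonds formed (products):
  N=O: 2 × 595 = 1190
  Σ(formed) = 1190 kJ
ΔH = Σ(broken) − Σ(formed) = 1405 − 1190 = +215 kJ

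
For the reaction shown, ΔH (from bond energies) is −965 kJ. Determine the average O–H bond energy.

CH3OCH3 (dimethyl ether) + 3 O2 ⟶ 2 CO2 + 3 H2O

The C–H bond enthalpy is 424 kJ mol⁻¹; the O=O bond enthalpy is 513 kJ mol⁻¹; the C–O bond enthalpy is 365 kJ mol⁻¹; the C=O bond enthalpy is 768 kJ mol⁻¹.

Let D be the O–H bond energy.
Σ(broken) = 6×424 + 2×365 + 3×513 = 4813
Σ(formed) = 4×768 + 6×D = 3072 + 6D
ΔH = Σ(broken) − Σ(formed) = (4813) − (3072 + 6D) = +1741 − 6D
Setting this equal to −965 kJ gives 6D = 2706, so D = 451 kJ/mol.

D(O–H) ≈ 451 kJ/mol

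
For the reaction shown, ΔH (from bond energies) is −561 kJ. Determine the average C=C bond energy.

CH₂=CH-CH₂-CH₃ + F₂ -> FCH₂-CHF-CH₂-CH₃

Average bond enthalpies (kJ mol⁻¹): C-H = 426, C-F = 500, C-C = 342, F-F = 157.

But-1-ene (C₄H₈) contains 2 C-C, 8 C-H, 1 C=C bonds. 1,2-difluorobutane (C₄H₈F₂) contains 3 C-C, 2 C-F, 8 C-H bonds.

Let D be the C=C bond energy.
Σ(broken) = 2×342 + 8×426 + 1×D + 1×157 = 4249 + D
Σ(formed) = 3×342 + 2×500 + 8×426 = 5434
ΔH = Σ(broken) − Σ(formed) = (4249 + D) − (5434) = −1185 + D
Setting this equal to −561 kJ gives D = 624 kJ/mol.

D(C=C) ≈ 624 kJ/mol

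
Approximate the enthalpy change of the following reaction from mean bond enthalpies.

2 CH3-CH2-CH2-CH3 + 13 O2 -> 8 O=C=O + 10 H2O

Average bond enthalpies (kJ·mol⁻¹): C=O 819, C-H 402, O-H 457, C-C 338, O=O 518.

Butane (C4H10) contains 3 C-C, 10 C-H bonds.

Bonds broken (reactants):
  C-C: 6 × 338 = 2028
  C-H: 20 × 402 = 8040
  O=O: 13 × 518 = 6734
  Σ(broken) = 16802 kJ
Bonds formed (products):
  C=O: 16 × 819 = 13104
  O-H: 20 × 457 = 9140
  Σ(formed) = 22244 kJ
ΔH = Σ(broken) − Σ(formed) = 16802 − 22244 = −5442 kJ

ΔH ≈ −5442 kJ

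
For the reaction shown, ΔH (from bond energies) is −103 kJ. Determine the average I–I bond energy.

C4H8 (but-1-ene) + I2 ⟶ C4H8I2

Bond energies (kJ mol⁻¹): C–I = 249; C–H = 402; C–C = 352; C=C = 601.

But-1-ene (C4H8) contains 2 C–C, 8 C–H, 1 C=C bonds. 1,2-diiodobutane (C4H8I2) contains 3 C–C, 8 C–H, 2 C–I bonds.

Let D be the I–I bond energy.
Σ(broken) = 2×352 + 8×402 + 1×601 + 1×D = 4521 + D
Σ(formed) = 3×352 + 8×402 + 2×249 = 4770
ΔH = Σ(broken) − Σ(formed) = (4521 + D) − (4770) = −249 + D
Setting this equal to −103 kJ gives D = 146 kJ/mol.

D(I–I) ≈ 146 kJ/mol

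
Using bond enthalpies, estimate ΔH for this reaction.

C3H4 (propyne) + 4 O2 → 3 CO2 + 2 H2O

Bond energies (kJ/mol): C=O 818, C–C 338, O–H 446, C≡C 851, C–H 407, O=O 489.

ΔH ≈ −1919 kJ

Bonds broken (reactants):
  C≡C: 1 × 851 = 851
  C–C: 1 × 338 = 338
  C–H: 4 × 407 = 1628
  O=O: 4 × 489 = 1956
  Σ(broken) = 4773 kJ
Bonds formed (products):
  C=O: 6 × 818 = 4908
  O–H: 4 × 446 = 1784
  Σ(formed) = 6692 kJ
ΔH = Σ(broken) − Σ(formed) = 4773 − 6692 = −1919 kJ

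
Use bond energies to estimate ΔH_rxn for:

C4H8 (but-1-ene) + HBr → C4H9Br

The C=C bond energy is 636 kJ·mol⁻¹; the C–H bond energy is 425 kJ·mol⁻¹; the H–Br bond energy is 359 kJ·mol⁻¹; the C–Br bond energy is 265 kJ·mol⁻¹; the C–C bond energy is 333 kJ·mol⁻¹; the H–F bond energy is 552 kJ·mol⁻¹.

Bonds broken (reactants):
  C–C: 2 × 333 = 666
  C–H: 8 × 425 = 3400
  C=C: 1 × 636 = 636
  H–Br: 1 × 359 = 359
  Σ(broken) = 5061 kJ
Bonds formed (products):
  C–Br: 1 × 265 = 265
  C–C: 3 × 333 = 999
  C–H: 9 × 425 = 3825
  Σ(formed) = 5089 kJ
ΔH = Σ(broken) − Σ(formed) = 5061 − 5089 = −28 kJ

ΔH ≈ −28 kJ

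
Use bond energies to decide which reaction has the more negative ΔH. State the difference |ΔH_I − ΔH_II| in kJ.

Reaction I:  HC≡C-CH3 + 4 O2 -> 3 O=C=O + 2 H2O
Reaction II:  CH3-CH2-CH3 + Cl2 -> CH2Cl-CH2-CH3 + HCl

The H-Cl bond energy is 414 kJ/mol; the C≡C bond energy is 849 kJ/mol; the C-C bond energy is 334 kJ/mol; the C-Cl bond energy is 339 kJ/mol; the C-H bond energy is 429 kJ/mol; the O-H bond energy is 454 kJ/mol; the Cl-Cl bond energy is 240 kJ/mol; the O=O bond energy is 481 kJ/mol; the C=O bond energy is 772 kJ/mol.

Reaction I:
  Bonds broken (reactants):
    C≡C: 1 × 849 = 849
    C-C: 1 × 334 = 334
    C-H: 4 × 429 = 1716
    O=O: 4 × 481 = 1924
    Σ(broken) = 4823 kJ
  Bonds formed (products):
    C=O: 6 × 772 = 4632
    O-H: 4 × 454 = 1816
    Σ(formed) = 6448 kJ
  ΔH_I = 4823 − 6448 = −1625 kJ
Reaction II:
  Bonds broken (reactants):
    C-C: 2 × 334 = 668
    C-H: 8 × 429 = 3432
    Cl-Cl: 1 × 240 = 240
    Σ(broken) = 4340 kJ
  Bonds formed (products):
    C-C: 2 × 334 = 668
    C-Cl: 1 × 339 = 339
    C-H: 7 × 429 = 3003
    H-Cl: 1 × 414 = 414
    Σ(formed) = 4424 kJ
  ΔH_II = 4340 − 4424 = −84 kJ
ΔH_I − ΔH_II = −1541 kJ, so reaction I has the more negative ΔH; |ΔH_I − ΔH_II| = 1541 kJ.

Reaction I, by 1541 kJ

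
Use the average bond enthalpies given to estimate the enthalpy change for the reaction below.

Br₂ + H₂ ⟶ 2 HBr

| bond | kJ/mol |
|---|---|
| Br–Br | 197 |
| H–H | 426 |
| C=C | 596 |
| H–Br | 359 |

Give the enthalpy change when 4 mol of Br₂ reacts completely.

ΔH = −380 kJ

Bonds broken (reactants):
  Br–Br: 1 × 197 = 197
  H–H: 1 × 426 = 426
  Σ(broken) = 623 kJ
Bonds formed (products):
  H–Br: 2 × 359 = 718
  Σ(formed) = 718 kJ
ΔH = Σ(broken) − Σ(formed) = 623 − 718 = −95 kJ
For 4× the reaction as written: 4 × (−95) = −380 kJ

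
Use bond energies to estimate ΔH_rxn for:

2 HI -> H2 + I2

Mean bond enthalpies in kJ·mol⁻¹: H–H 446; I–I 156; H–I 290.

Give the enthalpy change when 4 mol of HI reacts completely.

Bonds broken (reactants):
  H–I: 2 × 290 = 580
  Σ(broken) = 580 kJ
Bonds formed (products):
  H–H: 1 × 446 = 446
  I–I: 1 × 156 = 156
  Σ(formed) = 602 kJ
ΔH = Σ(broken) − Σ(formed) = 580 − 602 = −22 kJ
For 2× the reaction as written: 2 × (−22) = −44 kJ

ΔH = −44 kJ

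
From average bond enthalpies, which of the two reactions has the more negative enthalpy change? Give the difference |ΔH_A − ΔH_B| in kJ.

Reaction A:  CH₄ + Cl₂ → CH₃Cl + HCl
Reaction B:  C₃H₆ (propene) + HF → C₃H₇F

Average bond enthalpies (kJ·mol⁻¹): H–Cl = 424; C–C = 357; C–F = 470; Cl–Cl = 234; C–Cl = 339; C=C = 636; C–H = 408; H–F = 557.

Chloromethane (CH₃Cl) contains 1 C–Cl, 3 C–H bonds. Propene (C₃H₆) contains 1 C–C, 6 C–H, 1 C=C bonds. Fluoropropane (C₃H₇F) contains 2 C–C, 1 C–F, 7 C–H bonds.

Reaction A, by 79 kJ

Reaction A:
  Bonds broken (reactants):
    C–H: 4 × 408 = 1632
    Cl–Cl: 1 × 234 = 234
    Σ(broken) = 1866 kJ
  Bonds formed (products):
    C–Cl: 1 × 339 = 339
    C–H: 3 × 408 = 1224
    H–Cl: 1 × 424 = 424
    Σ(formed) = 1987 kJ
  ΔH_A = 1866 − 1987 = −121 kJ
Reaction B:
  Bonds broken (reactants):
    C–C: 1 × 357 = 357
    C–H: 6 × 408 = 2448
    C=C: 1 × 636 = 636
    H–F: 1 × 557 = 557
    Σ(broken) = 3998 kJ
  Bonds formed (products):
    C–C: 2 × 357 = 714
    C–F: 1 × 470 = 470
    C–H: 7 × 408 = 2856
    Σ(formed) = 4040 kJ
  ΔH_B = 3998 − 4040 = −42 kJ
ΔH_A − ΔH_B = −79 kJ, so reaction A has the more negative ΔH; |ΔH_A − ΔH_B| = 79 kJ.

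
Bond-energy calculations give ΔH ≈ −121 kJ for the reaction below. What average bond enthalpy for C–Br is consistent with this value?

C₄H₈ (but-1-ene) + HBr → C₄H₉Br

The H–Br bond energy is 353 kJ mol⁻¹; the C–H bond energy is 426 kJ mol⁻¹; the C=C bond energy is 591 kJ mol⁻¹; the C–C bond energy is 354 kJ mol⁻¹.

D(C–Br) ≈ 285 kJ/mol

Let D be the C–Br bond energy.
Σ(broken) = 2×354 + 8×426 + 1×591 + 1×353 = 5060
Σ(formed) = 1×D + 3×354 + 9×426 = 4896 + D
ΔH = Σ(broken) − Σ(formed) = (5060) − (4896 + D) = +164 − D
Setting this equal to −121 kJ gives D = 285 kJ/mol.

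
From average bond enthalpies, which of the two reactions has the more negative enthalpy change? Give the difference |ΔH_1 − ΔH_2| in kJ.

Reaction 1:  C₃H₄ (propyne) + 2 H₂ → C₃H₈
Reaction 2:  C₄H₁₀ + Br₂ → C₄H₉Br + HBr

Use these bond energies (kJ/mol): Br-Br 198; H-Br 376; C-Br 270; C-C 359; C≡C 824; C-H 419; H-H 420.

Reaction 1, by 342 kJ

Reaction 1:
  Bonds broken (reactants):
    C≡C: 1 × 824 = 824
    C-C: 1 × 359 = 359
    C-H: 4 × 419 = 1676
    H-H: 2 × 420 = 840
    Σ(broken) = 3699 kJ
  Bonds formed (products):
    C-C: 2 × 359 = 718
    C-H: 8 × 419 = 3352
    Σ(formed) = 4070 kJ
  ΔH_1 = 3699 − 4070 = −371 kJ
Reaction 2:
  Bonds broken (reactants):
    Br-Br: 1 × 198 = 198
    C-C: 3 × 359 = 1077
    C-H: 10 × 419 = 4190
    Σ(broken) = 5465 kJ
  Bonds formed (products):
    C-Br: 1 × 270 = 270
    C-C: 3 × 359 = 1077
    C-H: 9 × 419 = 3771
    H-Br: 1 × 376 = 376
    Σ(formed) = 5494 kJ
  ΔH_2 = 5465 − 5494 = −29 kJ
ΔH_1 − ΔH_2 = −342 kJ, so reaction 1 has the more negative ΔH; |ΔH_1 − ΔH_2| = 342 kJ.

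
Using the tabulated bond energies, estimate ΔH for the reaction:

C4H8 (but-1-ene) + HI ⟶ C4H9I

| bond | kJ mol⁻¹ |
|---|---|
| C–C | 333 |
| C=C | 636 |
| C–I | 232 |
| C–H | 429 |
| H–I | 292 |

ΔH ≈ −66 kJ

Bonds broken (reactants):
  C–C: 2 × 333 = 666
  C–H: 8 × 429 = 3432
  C=C: 1 × 636 = 636
  H–I: 1 × 292 = 292
  Σ(broken) = 5026 kJ
Bonds formed (products):
  C–C: 3 × 333 = 999
  C–H: 9 × 429 = 3861
  C–I: 1 × 232 = 232
  Σ(formed) = 5092 kJ
ΔH = Σ(broken) − Σ(formed) = 5026 − 5092 = −66 kJ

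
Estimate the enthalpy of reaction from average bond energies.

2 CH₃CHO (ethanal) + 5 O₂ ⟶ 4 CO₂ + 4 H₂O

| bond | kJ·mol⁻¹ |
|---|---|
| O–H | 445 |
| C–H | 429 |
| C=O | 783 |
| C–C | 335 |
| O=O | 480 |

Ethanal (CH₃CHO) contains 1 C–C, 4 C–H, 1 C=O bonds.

Bonds broken (reactants):
  C–C: 2 × 335 = 670
  C–H: 8 × 429 = 3432
  C=O: 2 × 783 = 1566
  O=O: 5 × 480 = 2400
  Σ(broken) = 8068 kJ
Bonds formed (products):
  C=O: 8 × 783 = 6264
  O–H: 8 × 445 = 3560
  Σ(formed) = 9824 kJ
ΔH = Σ(broken) − Σ(formed) = 8068 − 9824 = −1756 kJ

ΔH ≈ −1756 kJ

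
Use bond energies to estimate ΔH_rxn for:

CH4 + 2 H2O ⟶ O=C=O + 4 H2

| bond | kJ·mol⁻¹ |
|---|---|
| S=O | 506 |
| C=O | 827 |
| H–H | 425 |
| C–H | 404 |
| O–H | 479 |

Bonds broken (reactants):
  C–H: 4 × 404 = 1616
  O–H: 4 × 479 = 1916
  Σ(broken) = 3532 kJ
Bonds formed (products):
  C=O: 2 × 827 = 1654
  H–H: 4 × 425 = 1700
  Σ(formed) = 3354 kJ
ΔH = Σ(broken) − Σ(formed) = 3532 − 3354 = +178 kJ

ΔH ≈ +178 kJ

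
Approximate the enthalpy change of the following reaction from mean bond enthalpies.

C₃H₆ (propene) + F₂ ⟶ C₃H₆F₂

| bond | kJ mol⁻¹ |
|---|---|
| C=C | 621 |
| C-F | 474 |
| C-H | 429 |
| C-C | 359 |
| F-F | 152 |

ΔH ≈ −534 kJ

Bonds broken (reactants):
  C-C: 1 × 359 = 359
  C-H: 6 × 429 = 2574
  C=C: 1 × 621 = 621
  F-F: 1 × 152 = 152
  Σ(broken) = 3706 kJ
Bonds formed (products):
  C-C: 2 × 359 = 718
  C-F: 2 × 474 = 948
  C-H: 6 × 429 = 2574
  Σ(formed) = 4240 kJ
ΔH = Σ(broken) − Σ(formed) = 3706 − 4240 = −534 kJ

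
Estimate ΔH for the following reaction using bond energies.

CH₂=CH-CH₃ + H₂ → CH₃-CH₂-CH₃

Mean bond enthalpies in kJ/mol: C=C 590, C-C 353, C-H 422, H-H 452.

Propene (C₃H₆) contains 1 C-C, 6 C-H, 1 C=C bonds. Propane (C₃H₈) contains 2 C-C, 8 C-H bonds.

ΔH ≈ −155 kJ

Bonds broken (reactants):
  C-C: 1 × 353 = 353
  C-H: 6 × 422 = 2532
  C=C: 1 × 590 = 590
  H-H: 1 × 452 = 452
  Σ(broken) = 3927 kJ
Bonds formed (products):
  C-C: 2 × 353 = 706
  C-H: 8 × 422 = 3376
  Σ(formed) = 4082 kJ
ΔH = Σ(broken) − Σ(formed) = 3927 − 4082 = −155 kJ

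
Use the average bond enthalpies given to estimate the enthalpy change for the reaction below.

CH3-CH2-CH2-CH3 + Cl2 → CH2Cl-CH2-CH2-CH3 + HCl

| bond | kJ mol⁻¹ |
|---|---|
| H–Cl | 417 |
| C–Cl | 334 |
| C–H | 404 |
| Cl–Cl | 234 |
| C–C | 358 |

ΔH ≈ −113 kJ

Bonds broken (reactants):
  C–C: 3 × 358 = 1074
  C–H: 10 × 404 = 4040
  Cl–Cl: 1 × 234 = 234
  Σ(broken) = 5348 kJ
Bonds formed (products):
  C–C: 3 × 358 = 1074
  C–Cl: 1 × 334 = 334
  C–H: 9 × 404 = 3636
  H–Cl: 1 × 417 = 417
  Σ(formed) = 5461 kJ
ΔH = Σ(broken) − Σ(formed) = 5348 − 5461 = −113 kJ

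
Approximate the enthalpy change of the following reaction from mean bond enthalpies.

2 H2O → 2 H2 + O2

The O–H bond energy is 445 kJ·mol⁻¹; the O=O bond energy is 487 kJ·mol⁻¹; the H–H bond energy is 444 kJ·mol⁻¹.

ΔH ≈ +405 kJ

Bonds broken (reactants):
  O–H: 4 × 445 = 1780
  Σ(broken) = 1780 kJ
Bonds formed (products):
  H–H: 2 × 444 = 888
  O=O: 1 × 487 = 487
  Σ(formed) = 1375 kJ
ΔH = Σ(broken) − Σ(formed) = 1780 − 1375 = +405 kJ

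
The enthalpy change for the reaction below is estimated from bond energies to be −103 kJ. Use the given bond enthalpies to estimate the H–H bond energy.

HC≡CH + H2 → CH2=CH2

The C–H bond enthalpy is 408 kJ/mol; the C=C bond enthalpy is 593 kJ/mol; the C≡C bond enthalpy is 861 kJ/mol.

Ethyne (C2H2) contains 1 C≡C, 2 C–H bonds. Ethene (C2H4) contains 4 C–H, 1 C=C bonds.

Let D be the H–H bond energy.
Σ(broken) = 1×861 + 2×408 + 1×D = 1677 + D
Σ(formed) = 4×408 + 1×593 = 2225
ΔH = Σ(broken) − Σ(formed) = (1677 + D) − (2225) = −548 + D
Setting this equal to −103 kJ gives D = 445 kJ/mol.

D(H–H) ≈ 445 kJ/mol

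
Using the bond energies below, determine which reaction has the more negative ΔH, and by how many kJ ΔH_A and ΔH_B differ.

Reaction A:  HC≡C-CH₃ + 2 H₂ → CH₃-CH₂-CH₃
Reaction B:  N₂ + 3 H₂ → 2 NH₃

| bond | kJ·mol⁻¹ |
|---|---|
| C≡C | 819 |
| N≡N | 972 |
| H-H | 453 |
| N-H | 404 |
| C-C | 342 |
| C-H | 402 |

Reaction A, by 132 kJ

Reaction A:
  Bonds broken (reactants):
    C≡C: 1 × 819 = 819
    C-C: 1 × 342 = 342
    C-H: 4 × 402 = 1608
    H-H: 2 × 453 = 906
    Σ(broken) = 3675 kJ
  Bonds formed (products):
    C-C: 2 × 342 = 684
    C-H: 8 × 402 = 3216
    Σ(formed) = 3900 kJ
  ΔH_A = 3675 − 3900 = −225 kJ
Reaction B:
  Bonds broken (reactants):
    H-H: 3 × 453 = 1359
    N≡N: 1 × 972 = 972
    Σ(broken) = 2331 kJ
  Bonds formed (products):
    N-H: 6 × 404 = 2424
    Σ(formed) = 2424 kJ
  ΔH_B = 2331 − 2424 = −93 kJ
ΔH_A − ΔH_B = −132 kJ, so reaction A has the more negative ΔH; |ΔH_A − ΔH_B| = 132 kJ.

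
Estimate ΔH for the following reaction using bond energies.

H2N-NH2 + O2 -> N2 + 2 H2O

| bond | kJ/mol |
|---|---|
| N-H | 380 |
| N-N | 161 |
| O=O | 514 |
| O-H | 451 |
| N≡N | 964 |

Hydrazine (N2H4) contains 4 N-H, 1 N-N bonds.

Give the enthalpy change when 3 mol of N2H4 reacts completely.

ΔH = −1719 kJ

Bonds broken (reactants):
  N-H: 4 × 380 = 1520
  N-N: 1 × 161 = 161
  O=O: 1 × 514 = 514
  Σ(broken) = 2195 kJ
Bonds formed (products):
  N≡N: 1 × 964 = 964
  O-H: 4 × 451 = 1804
  Σ(formed) = 2768 kJ
ΔH = Σ(broken) − Σ(formed) = 2195 − 2768 = −573 kJ
For 3× the reaction as written: 3 × (−573) = −1719 kJ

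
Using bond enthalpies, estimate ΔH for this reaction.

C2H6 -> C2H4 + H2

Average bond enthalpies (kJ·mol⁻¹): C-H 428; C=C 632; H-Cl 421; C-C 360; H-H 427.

Bonds broken (reactants):
  C-C: 1 × 360 = 360
  C-H: 6 × 428 = 2568
  Σ(broken) = 2928 kJ
Bonds formed (products):
  C-H: 4 × 428 = 1712
  C=C: 1 × 632 = 632
  H-H: 1 × 427 = 427
  Σ(formed) = 2771 kJ
ΔH = Σ(broken) − Σ(formed) = 2928 − 2771 = +157 kJ

ΔH ≈ +157 kJ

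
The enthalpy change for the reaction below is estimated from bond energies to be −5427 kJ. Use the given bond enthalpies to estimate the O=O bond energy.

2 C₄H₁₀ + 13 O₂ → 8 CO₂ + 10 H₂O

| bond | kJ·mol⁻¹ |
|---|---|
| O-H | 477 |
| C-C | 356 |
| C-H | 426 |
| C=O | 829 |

Let D be the O=O bond energy.
Σ(broken) = 6×356 + 20×426 + 13×D = 10656 + 13D
Σ(formed) = 16×829 + 20×477 = 22804
ΔH = Σ(broken) − Σ(formed) = (10656 + 13D) − (22804) = −12148 + 13D
Setting this equal to −5427 kJ gives 13D = 6721, so D = 517 kJ/mol.

D(O=O) ≈ 517 kJ/mol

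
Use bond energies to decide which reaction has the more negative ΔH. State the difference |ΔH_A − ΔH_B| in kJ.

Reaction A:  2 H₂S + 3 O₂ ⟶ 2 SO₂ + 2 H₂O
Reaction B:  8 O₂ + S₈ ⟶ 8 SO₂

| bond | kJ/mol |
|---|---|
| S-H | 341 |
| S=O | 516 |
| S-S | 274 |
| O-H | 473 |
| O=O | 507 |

Reaction A:
  Bonds broken (reactants):
    O=O: 3 × 507 = 1521
    S-H: 4 × 341 = 1364
    Σ(broken) = 2885 kJ
  Bonds formed (products):
    O-H: 4 × 473 = 1892
    S=O: 4 × 516 = 2064
    Σ(formed) = 3956 kJ
  ΔH_A = 2885 − 3956 = −1071 kJ
Reaction B:
  Bonds broken (reactants):
    O=O: 8 × 507 = 4056
    S-S: 8 × 274 = 2192
    Σ(broken) = 6248 kJ
  Bonds formed (products):
    S=O: 16 × 516 = 8256
    Σ(formed) = 8256 kJ
  ΔH_B = 6248 − 8256 = −2008 kJ
ΔH_A − ΔH_B = +937 kJ, so reaction B has the more negative ΔH; |ΔH_A − ΔH_B| = 937 kJ.

Reaction B, by 937 kJ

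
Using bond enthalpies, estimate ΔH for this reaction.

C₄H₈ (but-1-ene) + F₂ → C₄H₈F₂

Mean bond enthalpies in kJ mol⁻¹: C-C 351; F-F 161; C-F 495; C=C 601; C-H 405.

ΔH ≈ −579 kJ

Bonds broken (reactants):
  C-C: 2 × 351 = 702
  C-H: 8 × 405 = 3240
  C=C: 1 × 601 = 601
  F-F: 1 × 161 = 161
  Σ(broken) = 4704 kJ
Bonds formed (products):
  C-C: 3 × 351 = 1053
  C-F: 2 × 495 = 990
  C-H: 8 × 405 = 3240
  Σ(formed) = 5283 kJ
ΔH = Σ(broken) − Σ(formed) = 4704 − 5283 = −579 kJ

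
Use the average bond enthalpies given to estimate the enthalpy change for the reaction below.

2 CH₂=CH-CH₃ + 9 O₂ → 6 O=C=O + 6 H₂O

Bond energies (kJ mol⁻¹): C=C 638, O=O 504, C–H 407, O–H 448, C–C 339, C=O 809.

ΔH ≈ −3710 kJ

Bonds broken (reactants):
  C–C: 2 × 339 = 678
  C–H: 12 × 407 = 4884
  C=C: 2 × 638 = 1276
  O=O: 9 × 504 = 4536
  Σ(broken) = 11374 kJ
Bonds formed (products):
  C=O: 12 × 809 = 9708
  O–H: 12 × 448 = 5376
  Σ(formed) = 15084 kJ
ΔH = Σ(broken) − Σ(formed) = 11374 − 15084 = −3710 kJ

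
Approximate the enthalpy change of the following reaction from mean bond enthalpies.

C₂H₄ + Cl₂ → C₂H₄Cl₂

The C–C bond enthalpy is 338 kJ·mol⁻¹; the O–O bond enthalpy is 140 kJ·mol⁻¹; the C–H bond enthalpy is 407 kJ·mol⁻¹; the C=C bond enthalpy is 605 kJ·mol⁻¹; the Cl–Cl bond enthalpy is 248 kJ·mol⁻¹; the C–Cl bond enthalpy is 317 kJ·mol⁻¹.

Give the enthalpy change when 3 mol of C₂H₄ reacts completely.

ΔH = −357 kJ

Bonds broken (reactants):
  C–H: 4 × 407 = 1628
  C=C: 1 × 605 = 605
  Cl–Cl: 1 × 248 = 248
  Σ(broken) = 2481 kJ
Bonds formed (products):
  C–C: 1 × 338 = 338
  C–Cl: 2 × 317 = 634
  C–H: 4 × 407 = 1628
  Σ(formed) = 2600 kJ
ΔH = Σ(broken) − Σ(formed) = 2481 − 2600 = −119 kJ
For 3× the reaction as written: 3 × (−119) = −357 kJ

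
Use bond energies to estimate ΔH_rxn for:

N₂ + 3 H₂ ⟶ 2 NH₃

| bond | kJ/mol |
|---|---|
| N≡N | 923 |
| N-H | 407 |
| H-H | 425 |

ΔH ≈ −244 kJ

Bonds broken (reactants):
  H-H: 3 × 425 = 1275
  N≡N: 1 × 923 = 923
  Σ(broken) = 2198 kJ
Bonds formed (products):
  N-H: 6 × 407 = 2442
  Σ(formed) = 2442 kJ
ΔH = Σ(broken) − Σ(formed) = 2198 − 2442 = −244 kJ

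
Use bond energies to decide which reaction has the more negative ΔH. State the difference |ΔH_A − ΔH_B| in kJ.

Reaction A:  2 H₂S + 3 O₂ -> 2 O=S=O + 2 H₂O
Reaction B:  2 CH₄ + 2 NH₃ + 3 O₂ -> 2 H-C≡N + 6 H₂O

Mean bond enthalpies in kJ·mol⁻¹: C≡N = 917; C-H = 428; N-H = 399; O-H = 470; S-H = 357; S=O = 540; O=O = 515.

Reaction A, by 100 kJ

Reaction A:
  Bonds broken (reactants):
    O=O: 3 × 515 = 1545
    S-H: 4 × 357 = 1428
    Σ(broken) = 2973 kJ
  Bonds formed (products):
    O-H: 4 × 470 = 1880
    S=O: 4 × 540 = 2160
    Σ(formed) = 4040 kJ
  ΔH_A = 2973 − 4040 = −1067 kJ
Reaction B:
  Bonds broken (reactants):
    C-H: 8 × 428 = 3424
    N-H: 6 × 399 = 2394
    O=O: 3 × 515 = 1545
    Σ(broken) = 7363 kJ
  Bonds formed (products):
    C≡N: 2 × 917 = 1834
    C-H: 2 × 428 = 856
    O-H: 12 × 470 = 5640
    Σ(formed) = 8330 kJ
  ΔH_B = 7363 − 8330 = −967 kJ
ΔH_A − ΔH_B = −100 kJ, so reaction A has the more negative ΔH; |ΔH_A − ΔH_B| = 100 kJ.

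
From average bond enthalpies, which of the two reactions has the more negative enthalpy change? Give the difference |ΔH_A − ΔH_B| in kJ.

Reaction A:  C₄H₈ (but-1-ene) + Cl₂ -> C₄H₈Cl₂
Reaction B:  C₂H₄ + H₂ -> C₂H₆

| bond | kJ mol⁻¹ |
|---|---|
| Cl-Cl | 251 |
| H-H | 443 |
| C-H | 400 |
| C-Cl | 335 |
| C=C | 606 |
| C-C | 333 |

Reaction A, by 62 kJ

Reaction A:
  Bonds broken (reactants):
    C-C: 2 × 333 = 666
    C-H: 8 × 400 = 3200
    C=C: 1 × 606 = 606
    Cl-Cl: 1 × 251 = 251
    Σ(broken) = 4723 kJ
  Bonds formed (products):
    C-C: 3 × 333 = 999
    C-Cl: 2 × 335 = 670
    C-H: 8 × 400 = 3200
    Σ(formed) = 4869 kJ
  ΔH_A = 4723 − 4869 = −146 kJ
Reaction B:
  Bonds broken (reactants):
    C-H: 4 × 400 = 1600
    C=C: 1 × 606 = 606
    H-H: 1 × 443 = 443
    Σ(broken) = 2649 kJ
  Bonds formed (products):
    C-C: 1 × 333 = 333
    C-H: 6 × 400 = 2400
    Σ(formed) = 2733 kJ
  ΔH_B = 2649 − 2733 = −84 kJ
ΔH_A − ΔH_B = −62 kJ, so reaction A has the more negative ΔH; |ΔH_A − ΔH_B| = 62 kJ.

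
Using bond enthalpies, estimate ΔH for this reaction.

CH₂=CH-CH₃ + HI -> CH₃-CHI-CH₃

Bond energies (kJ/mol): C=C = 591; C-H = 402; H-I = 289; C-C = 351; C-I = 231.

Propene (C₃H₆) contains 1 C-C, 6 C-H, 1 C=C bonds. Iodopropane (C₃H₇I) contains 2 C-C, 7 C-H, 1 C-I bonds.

ΔH ≈ −104 kJ

Bonds broken (reactants):
  C-C: 1 × 351 = 351
  C-H: 6 × 402 = 2412
  C=C: 1 × 591 = 591
  H-I: 1 × 289 = 289
  Σ(broken) = 3643 kJ
Bonds formed (products):
  C-C: 2 × 351 = 702
  C-H: 7 × 402 = 2814
  C-I: 1 × 231 = 231
  Σ(formed) = 3747 kJ
ΔH = Σ(broken) − Σ(formed) = 3643 − 3747 = −104 kJ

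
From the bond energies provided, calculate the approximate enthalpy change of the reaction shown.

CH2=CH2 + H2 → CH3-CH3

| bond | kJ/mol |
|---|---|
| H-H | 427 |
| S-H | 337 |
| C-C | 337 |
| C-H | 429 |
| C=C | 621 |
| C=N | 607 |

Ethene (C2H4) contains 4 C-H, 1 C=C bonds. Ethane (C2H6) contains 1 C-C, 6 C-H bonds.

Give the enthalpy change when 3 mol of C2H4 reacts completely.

ΔH = −441 kJ

Bonds broken (reactants):
  C-H: 4 × 429 = 1716
  C=C: 1 × 621 = 621
  H-H: 1 × 427 = 427
  Σ(broken) = 2764 kJ
Bonds formed (products):
  C-C: 1 × 337 = 337
  C-H: 6 × 429 = 2574
  Σ(formed) = 2911 kJ
ΔH = Σ(broken) − Σ(formed) = 2764 − 2911 = −147 kJ
For 3× the reaction as written: 3 × (−147) = −441 kJ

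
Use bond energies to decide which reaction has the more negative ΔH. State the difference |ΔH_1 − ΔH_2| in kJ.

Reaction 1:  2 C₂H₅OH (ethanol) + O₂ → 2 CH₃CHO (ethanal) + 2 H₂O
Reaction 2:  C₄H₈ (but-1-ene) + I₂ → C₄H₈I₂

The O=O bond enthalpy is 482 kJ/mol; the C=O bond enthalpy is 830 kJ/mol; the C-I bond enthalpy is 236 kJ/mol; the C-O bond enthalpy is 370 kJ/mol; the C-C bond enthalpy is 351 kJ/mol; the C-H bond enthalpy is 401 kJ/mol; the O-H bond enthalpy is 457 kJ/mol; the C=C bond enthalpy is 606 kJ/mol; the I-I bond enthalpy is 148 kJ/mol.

Reaction 1, by 481 kJ

Reaction 1:
  Bonds broken (reactants):
    C-C: 2 × 351 = 702
    C-H: 10 × 401 = 4010
    C-O: 2 × 370 = 740
    O-H: 2 × 457 = 914
    O=O: 1 × 482 = 482
    Σ(broken) = 6848 kJ
  Bonds formed (products):
    C-C: 2 × 351 = 702
    C-H: 8 × 401 = 3208
    C=O: 2 × 830 = 1660
    O-H: 4 × 457 = 1828
    Σ(formed) = 7398 kJ
  ΔH_1 = 6848 − 7398 = −550 kJ
Reaction 2:
  Bonds broken (reactants):
    C-C: 2 × 351 = 702
    C-H: 8 × 401 = 3208
    C=C: 1 × 606 = 606
    I-I: 1 × 148 = 148
    Σ(broken) = 4664 kJ
  Bonds formed (products):
    C-C: 3 × 351 = 1053
    C-H: 8 × 401 = 3208
    C-I: 2 × 236 = 472
    Σ(formed) = 4733 kJ
  ΔH_2 = 4664 − 4733 = −69 kJ
ΔH_1 − ΔH_2 = −481 kJ, so reaction 1 has the more negative ΔH; |ΔH_1 − ΔH_2| = 481 kJ.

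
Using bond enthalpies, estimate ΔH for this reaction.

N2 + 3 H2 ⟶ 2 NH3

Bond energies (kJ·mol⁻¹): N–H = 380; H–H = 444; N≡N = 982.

ΔH ≈ +34 kJ

Bonds broken (reactants):
  H–H: 3 × 444 = 1332
  N≡N: 1 × 982 = 982
  Σ(broken) = 2314 kJ
Bonds formed (products):
  N–H: 6 × 380 = 2280
  Σ(formed) = 2280 kJ
ΔH = Σ(broken) − Σ(formed) = 2314 − 2280 = +34 kJ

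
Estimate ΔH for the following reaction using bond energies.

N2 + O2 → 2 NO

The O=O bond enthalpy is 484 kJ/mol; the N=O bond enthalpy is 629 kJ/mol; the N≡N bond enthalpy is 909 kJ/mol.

ΔH ≈ +135 kJ

Bonds broken (reactants):
  N≡N: 1 × 909 = 909
  O=O: 1 × 484 = 484
  Σ(broken) = 1393 kJ
Bonds formed (products):
  N=O: 2 × 629 = 1258
  Σ(formed) = 1258 kJ
ΔH = Σ(broken) − Σ(formed) = 1393 − 1258 = +135 kJ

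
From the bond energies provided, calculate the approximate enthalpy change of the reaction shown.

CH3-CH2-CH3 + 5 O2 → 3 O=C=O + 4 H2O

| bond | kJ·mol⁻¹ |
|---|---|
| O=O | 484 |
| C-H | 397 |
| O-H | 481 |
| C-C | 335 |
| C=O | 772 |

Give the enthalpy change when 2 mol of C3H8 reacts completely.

Bonds broken (reactants):
  C-C: 2 × 335 = 670
  C-H: 8 × 397 = 3176
  O=O: 5 × 484 = 2420
  Σ(broken) = 6266 kJ
Bonds formed (products):
  C=O: 6 × 772 = 4632
  O-H: 8 × 481 = 3848
  Σ(formed) = 8480 kJ
ΔH = Σ(broken) − Σ(formed) = 6266 − 8480 = −2214 kJ
For 2× the reaction as written: 2 × (−2214) = −4428 kJ

ΔH = −4428 kJ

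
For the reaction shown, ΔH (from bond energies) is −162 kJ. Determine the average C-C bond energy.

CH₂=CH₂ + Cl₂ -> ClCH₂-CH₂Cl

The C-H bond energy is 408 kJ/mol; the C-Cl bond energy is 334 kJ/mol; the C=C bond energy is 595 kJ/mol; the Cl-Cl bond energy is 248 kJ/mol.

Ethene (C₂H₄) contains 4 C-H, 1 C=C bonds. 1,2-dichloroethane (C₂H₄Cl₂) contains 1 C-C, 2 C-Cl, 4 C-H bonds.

Let D be the C-C bond energy.
Σ(broken) = 4×408 + 1×595 + 1×248 = 2475
Σ(formed) = 1×D + 2×334 + 4×408 = 2300 + D
ΔH = Σ(broken) − Σ(formed) = (2475) − (2300 + D) = +175 − D
Setting this equal to −162 kJ gives D = 337 kJ/mol.

D(C-C) ≈ 337 kJ/mol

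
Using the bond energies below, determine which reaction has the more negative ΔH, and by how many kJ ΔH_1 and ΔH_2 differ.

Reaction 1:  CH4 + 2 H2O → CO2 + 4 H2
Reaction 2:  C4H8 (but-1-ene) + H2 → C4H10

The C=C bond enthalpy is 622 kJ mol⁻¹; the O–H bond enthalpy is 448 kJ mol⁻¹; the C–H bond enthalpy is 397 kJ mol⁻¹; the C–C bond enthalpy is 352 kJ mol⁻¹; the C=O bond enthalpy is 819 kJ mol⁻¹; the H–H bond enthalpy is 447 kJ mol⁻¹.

Reaction 2, by 31 kJ

Reaction 1:
  Bonds broken (reactants):
    C–H: 4 × 397 = 1588
    O–H: 4 × 448 = 1792
    Σ(broken) = 3380 kJ
  Bonds formed (products):
    C=O: 2 × 819 = 1638
    H–H: 4 × 447 = 1788
    Σ(formed) = 3426 kJ
  ΔH_1 = 3380 − 3426 = −46 kJ
Reaction 2:
  Bonds broken (reactants):
    C–C: 2 × 352 = 704
    C–H: 8 × 397 = 3176
    C=C: 1 × 622 = 622
    H–H: 1 × 447 = 447
    Σ(broken) = 4949 kJ
  Bonds formed (products):
    C–C: 3 × 352 = 1056
    C–H: 10 × 397 = 3970
    Σ(formed) = 5026 kJ
  ΔH_2 = 4949 − 5026 = −77 kJ
ΔH_1 − ΔH_2 = +31 kJ, so reaction 2 has the more negative ΔH; |ΔH_1 − ΔH_2| = 31 kJ.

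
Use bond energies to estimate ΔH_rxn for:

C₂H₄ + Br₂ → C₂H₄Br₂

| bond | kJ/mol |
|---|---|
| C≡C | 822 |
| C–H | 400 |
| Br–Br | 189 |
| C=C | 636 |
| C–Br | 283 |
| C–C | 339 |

Bonds broken (reactants):
  Br–Br: 1 × 189 = 189
  C–H: 4 × 400 = 1600
  C=C: 1 × 636 = 636
  Σ(broken) = 2425 kJ
Bonds formed (products):
  C–Br: 2 × 283 = 566
  C–C: 1 × 339 = 339
  C–H: 4 × 400 = 1600
  Σ(formed) = 2505 kJ
ΔH = Σ(broken) − Σ(formed) = 2425 − 2505 = −80 kJ

ΔH ≈ −80 kJ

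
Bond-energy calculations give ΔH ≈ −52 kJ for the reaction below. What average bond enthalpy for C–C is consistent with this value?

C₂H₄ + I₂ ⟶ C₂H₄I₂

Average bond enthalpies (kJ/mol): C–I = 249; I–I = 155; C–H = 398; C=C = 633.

D(C–C) ≈ 342 kJ/mol

Let D be the C–C bond energy.
Σ(broken) = 4×398 + 1×633 + 1×155 = 2380
Σ(formed) = 1×D + 4×398 + 2×249 = 2090 + D
ΔH = Σ(broken) − Σ(formed) = (2380) − (2090 + D) = +290 − D
Setting this equal to −52 kJ gives D = 342 kJ/mol.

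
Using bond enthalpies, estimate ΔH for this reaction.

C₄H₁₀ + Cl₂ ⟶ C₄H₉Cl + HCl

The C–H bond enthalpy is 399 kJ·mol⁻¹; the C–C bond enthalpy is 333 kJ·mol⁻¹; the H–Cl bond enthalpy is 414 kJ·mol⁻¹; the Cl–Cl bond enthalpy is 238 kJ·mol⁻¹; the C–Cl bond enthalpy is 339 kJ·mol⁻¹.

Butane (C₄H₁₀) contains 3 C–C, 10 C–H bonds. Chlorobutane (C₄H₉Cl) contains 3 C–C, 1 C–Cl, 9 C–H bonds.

ΔH ≈ −116 kJ

Bonds broken (reactants):
  C–C: 3 × 333 = 999
  C–H: 10 × 399 = 3990
  Cl–Cl: 1 × 238 = 238
  Σ(broken) = 5227 kJ
Bonds formed (products):
  C–C: 3 × 333 = 999
  C–Cl: 1 × 339 = 339
  C–H: 9 × 399 = 3591
  H–Cl: 1 × 414 = 414
  Σ(formed) = 5343 kJ
ΔH = Σ(broken) − Σ(formed) = 5227 − 5343 = −116 kJ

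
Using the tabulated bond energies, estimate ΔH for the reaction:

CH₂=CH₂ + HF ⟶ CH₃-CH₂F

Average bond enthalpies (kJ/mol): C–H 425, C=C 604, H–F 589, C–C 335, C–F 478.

ΔH ≈ −45 kJ

Bonds broken (reactants):
  C–H: 4 × 425 = 1700
  C=C: 1 × 604 = 604
  H–F: 1 × 589 = 589
  Σ(broken) = 2893 kJ
Bonds formed (products):
  C–C: 1 × 335 = 335
  C–F: 1 × 478 = 478
  C–H: 5 × 425 = 2125
  Σ(formed) = 2938 kJ
ΔH = Σ(broken) − Σ(formed) = 2893 − 2938 = −45 kJ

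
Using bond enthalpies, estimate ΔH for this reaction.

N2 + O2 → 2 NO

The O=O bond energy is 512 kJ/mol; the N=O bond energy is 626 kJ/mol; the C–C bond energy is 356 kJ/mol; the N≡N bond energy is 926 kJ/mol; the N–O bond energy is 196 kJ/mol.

Bonds broken (reactants):
  N≡N: 1 × 926 = 926
  O=O: 1 × 512 = 512
  Σ(broken) = 1438 kJ
Bonds formed (products):
  N=O: 2 × 626 = 1252
  Σ(formed) = 1252 kJ
ΔH = Σ(broken) − Σ(formed) = 1438 − 1252 = +186 kJ

ΔH ≈ +186 kJ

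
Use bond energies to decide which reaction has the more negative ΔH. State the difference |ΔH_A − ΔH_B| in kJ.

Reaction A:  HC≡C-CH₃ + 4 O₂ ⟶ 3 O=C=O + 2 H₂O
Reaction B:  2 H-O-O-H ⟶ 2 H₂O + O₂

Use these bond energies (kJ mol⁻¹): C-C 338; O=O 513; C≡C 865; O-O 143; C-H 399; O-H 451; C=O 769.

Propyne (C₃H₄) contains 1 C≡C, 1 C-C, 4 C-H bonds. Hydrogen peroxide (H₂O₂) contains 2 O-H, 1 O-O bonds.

Reaction A:
  Bonds broken (reactants):
    C≡C: 1 × 865 = 865
    C-C: 1 × 338 = 338
    C-H: 4 × 399 = 1596
    O=O: 4 × 513 = 2052
    Σ(broken) = 4851 kJ
  Bonds formed (products):
    C=O: 6 × 769 = 4614
    O-H: 4 × 451 = 1804
    Σ(formed) = 6418 kJ
  ΔH_A = 4851 − 6418 = −1567 kJ
Reaction B:
  Bonds broken (reactants):
    O-H: 4 × 451 = 1804
    O-O: 2 × 143 = 286
    Σ(broken) = 2090 kJ
  Bonds formed (products):
    O-H: 4 × 451 = 1804
    O=O: 1 × 513 = 513
    Σ(formed) = 2317 kJ
  ΔH_B = 2090 − 2317 = −227 kJ
ΔH_A − ΔH_B = −1340 kJ, so reaction A has the more negative ΔH; |ΔH_A − ΔH_B| = 1340 kJ.

Reaction A, by 1340 kJ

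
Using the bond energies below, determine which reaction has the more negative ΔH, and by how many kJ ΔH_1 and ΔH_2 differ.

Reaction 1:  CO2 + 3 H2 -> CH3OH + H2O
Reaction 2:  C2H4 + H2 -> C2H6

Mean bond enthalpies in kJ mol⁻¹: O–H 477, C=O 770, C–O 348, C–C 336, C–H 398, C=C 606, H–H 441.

Reaction 1:
  Bonds broken (reactants):
    C=O: 2 × 770 = 1540
    H–H: 3 × 441 = 1323
    Σ(broken) = 2863 kJ
  Bonds formed (products):
    C–H: 3 × 398 = 1194
    C–O: 1 × 348 = 348
    O–H: 3 × 477 = 1431
    Σ(formed) = 2973 kJ
  ΔH_1 = 2863 − 2973 = −110 kJ
Reaction 2:
  Bonds broken (reactants):
    C–H: 4 × 398 = 1592
    C=C: 1 × 606 = 606
    H–H: 1 × 441 = 441
    Σ(broken) = 2639 kJ
  Bonds formed (products):
    C–C: 1 × 336 = 336
    C–H: 6 × 398 = 2388
    Σ(formed) = 2724 kJ
  ΔH_2 = 2639 − 2724 = −85 kJ
ΔH_1 − ΔH_2 = −25 kJ, so reaction 1 has the more negative ΔH; |ΔH_1 − ΔH_2| = 25 kJ.

Reaction 1, by 25 kJ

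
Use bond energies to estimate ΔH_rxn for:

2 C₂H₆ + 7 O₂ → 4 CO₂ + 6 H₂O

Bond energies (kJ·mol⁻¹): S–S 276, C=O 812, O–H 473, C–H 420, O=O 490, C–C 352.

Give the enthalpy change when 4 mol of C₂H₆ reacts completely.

ΔH = −5996 kJ

Bonds broken (reactants):
  C–C: 2 × 352 = 704
  C–H: 12 × 420 = 5040
  O=O: 7 × 490 = 3430
  Σ(broken) = 9174 kJ
Bonds formed (products):
  C=O: 8 × 812 = 6496
  O–H: 12 × 473 = 5676
  Σ(formed) = 12172 kJ
ΔH = Σ(broken) − Σ(formed) = 9174 − 12172 = −2998 kJ
For 2× the reaction as written: 2 × (−2998) = −5996 kJ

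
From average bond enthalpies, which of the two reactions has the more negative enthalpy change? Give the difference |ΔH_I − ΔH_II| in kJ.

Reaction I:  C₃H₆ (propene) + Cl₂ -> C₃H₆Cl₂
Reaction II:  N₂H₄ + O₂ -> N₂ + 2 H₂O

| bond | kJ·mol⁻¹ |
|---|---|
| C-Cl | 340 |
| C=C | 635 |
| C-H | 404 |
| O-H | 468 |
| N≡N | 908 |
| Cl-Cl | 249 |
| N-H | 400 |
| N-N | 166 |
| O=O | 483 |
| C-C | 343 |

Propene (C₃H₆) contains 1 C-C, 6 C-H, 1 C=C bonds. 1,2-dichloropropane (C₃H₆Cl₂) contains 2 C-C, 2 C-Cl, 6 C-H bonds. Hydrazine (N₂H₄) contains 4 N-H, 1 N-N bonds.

Reaction I:
  Bonds broken (reactants):
    C-C: 1 × 343 = 343
    C-H: 6 × 404 = 2424
    C=C: 1 × 635 = 635
    Cl-Cl: 1 × 249 = 249
    Σ(broken) = 3651 kJ
  Bonds formed (products):
    C-C: 2 × 343 = 686
    C-Cl: 2 × 340 = 680
    C-H: 6 × 404 = 2424
    Σ(formed) = 3790 kJ
  ΔH_I = 3651 − 3790 = −139 kJ
Reaction II:
  Bonds broken (reactants):
    N-H: 4 × 400 = 1600
    N-N: 1 × 166 = 166
    O=O: 1 × 483 = 483
    Σ(broken) = 2249 kJ
  Bonds formed (products):
    N≡N: 1 × 908 = 908
    O-H: 4 × 468 = 1872
    Σ(formed) = 2780 kJ
  ΔH_II = 2249 − 2780 = −531 kJ
ΔH_I − ΔH_II = +392 kJ, so reaction II has the more negative ΔH; |ΔH_I − ΔH_II| = 392 kJ.

Reaction II, by 392 kJ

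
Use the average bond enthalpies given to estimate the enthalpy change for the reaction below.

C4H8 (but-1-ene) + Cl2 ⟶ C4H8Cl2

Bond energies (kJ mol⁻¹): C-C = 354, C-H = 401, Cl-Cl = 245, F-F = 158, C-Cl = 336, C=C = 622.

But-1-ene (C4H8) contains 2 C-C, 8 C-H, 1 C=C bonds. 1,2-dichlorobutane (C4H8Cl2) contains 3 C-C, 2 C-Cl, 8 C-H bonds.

ΔH ≈ −159 kJ

Bonds broken (reactants):
  C-C: 2 × 354 = 708
  C-H: 8 × 401 = 3208
  C=C: 1 × 622 = 622
  Cl-Cl: 1 × 245 = 245
  Σ(broken) = 4783 kJ
Bonds formed (products):
  C-C: 3 × 354 = 1062
  C-Cl: 2 × 336 = 672
  C-H: 8 × 401 = 3208
  Σ(formed) = 4942 kJ
ΔH = Σ(broken) − Σ(formed) = 4783 − 4942 = −159 kJ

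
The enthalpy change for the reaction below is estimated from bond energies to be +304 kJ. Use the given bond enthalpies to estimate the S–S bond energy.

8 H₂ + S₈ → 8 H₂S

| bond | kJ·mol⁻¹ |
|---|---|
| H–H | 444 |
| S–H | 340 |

D(S–S) ≈ 274 kJ/mol

Let D be the S–S bond energy.
Σ(broken) = 8×444 + 8×D = 3552 + 8D
Σ(formed) = 16×340 = 5440
ΔH = Σ(broken) − Σ(formed) = (3552 + 8D) − (5440) = −1888 + 8D
Setting this equal to +304 kJ gives 8D = 2192, so D = 274 kJ/mol.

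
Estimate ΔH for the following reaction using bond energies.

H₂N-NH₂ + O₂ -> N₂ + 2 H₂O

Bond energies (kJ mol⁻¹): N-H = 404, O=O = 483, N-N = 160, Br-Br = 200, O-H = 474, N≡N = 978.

ΔH ≈ −615 kJ

Bonds broken (reactants):
  N-H: 4 × 404 = 1616
  N-N: 1 × 160 = 160
  O=O: 1 × 483 = 483
  Σ(broken) = 2259 kJ
Bonds formed (products):
  N≡N: 1 × 978 = 978
  O-H: 4 × 474 = 1896
  Σ(formed) = 2874 kJ
ΔH = Σ(broken) − Σ(formed) = 2259 − 2874 = −615 kJ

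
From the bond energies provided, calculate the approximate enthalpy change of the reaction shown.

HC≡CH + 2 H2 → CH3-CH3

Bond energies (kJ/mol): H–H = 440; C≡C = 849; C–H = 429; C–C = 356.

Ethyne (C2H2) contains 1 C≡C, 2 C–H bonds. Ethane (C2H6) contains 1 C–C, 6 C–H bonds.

Bonds broken (reactants):
  C≡C: 1 × 849 = 849
  C–H: 2 × 429 = 858
  H–H: 2 × 440 = 880
  Σ(broken) = 2587 kJ
Bonds formed (products):
  C–C: 1 × 356 = 356
  C–H: 6 × 429 = 2574
  Σ(formed) = 2930 kJ
ΔH = Σ(broken) − Σ(formed) = 2587 − 2930 = −343 kJ

ΔH ≈ −343 kJ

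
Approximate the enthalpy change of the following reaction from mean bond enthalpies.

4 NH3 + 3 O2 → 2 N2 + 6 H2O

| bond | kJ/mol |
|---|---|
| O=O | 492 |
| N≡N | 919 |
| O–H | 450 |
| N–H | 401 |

Bonds broken (reactants):
  N–H: 12 × 401 = 4812
  O=O: 3 × 492 = 1476
  Σ(broken) = 6288 kJ
Bonds formed (products):
  N≡N: 2 × 919 = 1838
  O–H: 12 × 450 = 5400
  Σ(formed) = 7238 kJ
ΔH = Σ(broken) − Σ(formed) = 6288 − 7238 = −950 kJ

ΔH ≈ −950 kJ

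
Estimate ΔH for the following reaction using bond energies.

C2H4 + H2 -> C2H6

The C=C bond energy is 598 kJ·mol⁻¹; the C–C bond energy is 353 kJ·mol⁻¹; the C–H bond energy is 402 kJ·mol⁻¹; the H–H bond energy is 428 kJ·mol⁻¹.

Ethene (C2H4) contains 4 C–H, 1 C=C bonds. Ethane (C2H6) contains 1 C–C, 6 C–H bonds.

ΔH ≈ −131 kJ

Bonds broken (reactants):
  C–H: 4 × 402 = 1608
  C=C: 1 × 598 = 598
  H–H: 1 × 428 = 428
  Σ(broken) = 2634 kJ
Bonds formed (products):
  C–C: 1 × 353 = 353
  C–H: 6 × 402 = 2412
  Σ(formed) = 2765 kJ
ΔH = Σ(broken) − Σ(formed) = 2634 − 2765 = −131 kJ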